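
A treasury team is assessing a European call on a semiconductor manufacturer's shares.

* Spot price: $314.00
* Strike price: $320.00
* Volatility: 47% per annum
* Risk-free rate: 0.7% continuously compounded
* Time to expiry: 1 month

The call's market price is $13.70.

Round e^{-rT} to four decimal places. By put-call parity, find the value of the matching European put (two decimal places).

e^(−rT) = e^(−0.007·0.08333) = 0.9994
Put-call parity: C − P = S − K·e^(−rT) = 314 − 320·0.9994 = 314 − 319.8080 = -5.8080
P = C − (C − P) = 13.70 − (-5.8080) = 19.5080

$19.51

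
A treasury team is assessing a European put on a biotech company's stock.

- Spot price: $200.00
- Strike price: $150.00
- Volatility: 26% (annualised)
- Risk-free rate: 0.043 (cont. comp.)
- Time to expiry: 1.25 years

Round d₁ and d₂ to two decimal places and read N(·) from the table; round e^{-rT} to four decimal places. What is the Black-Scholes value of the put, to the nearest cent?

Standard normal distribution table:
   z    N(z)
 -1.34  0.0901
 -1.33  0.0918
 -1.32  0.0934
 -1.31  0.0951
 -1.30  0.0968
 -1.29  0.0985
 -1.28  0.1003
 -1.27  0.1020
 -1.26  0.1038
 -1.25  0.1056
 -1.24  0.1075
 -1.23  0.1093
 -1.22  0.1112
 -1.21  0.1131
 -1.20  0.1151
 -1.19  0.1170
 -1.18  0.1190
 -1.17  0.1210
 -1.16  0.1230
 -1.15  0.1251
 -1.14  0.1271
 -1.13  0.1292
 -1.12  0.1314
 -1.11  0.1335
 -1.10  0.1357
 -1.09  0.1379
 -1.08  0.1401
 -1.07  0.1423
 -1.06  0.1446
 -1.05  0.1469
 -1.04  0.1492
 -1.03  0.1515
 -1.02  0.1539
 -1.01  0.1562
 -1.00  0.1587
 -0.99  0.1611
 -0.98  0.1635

T = 1.25;  σ√T = 0.2907
d₁ = [ln(200/150) + (0.043 + 0.26²/2)·1.25] / 0.2907 = [0.2877 + 0.0960] / 0.2907 = 1.3199 → 1.32
d₂ = d₁ − σ√T = 1.3199 − 0.2907 = 1.0292 → 1.03
exp(−rT) = exp(−0.043·1.25) = 0.9477
N(−d₂) = N(-1.03) = 0.1515;  N(−d₁) = N(-1.32) = 0.0934
P = 150·0.9477·0.1515 − 200·0.0934 = 21.5365 − 18.6800 = 2.8565

$2.86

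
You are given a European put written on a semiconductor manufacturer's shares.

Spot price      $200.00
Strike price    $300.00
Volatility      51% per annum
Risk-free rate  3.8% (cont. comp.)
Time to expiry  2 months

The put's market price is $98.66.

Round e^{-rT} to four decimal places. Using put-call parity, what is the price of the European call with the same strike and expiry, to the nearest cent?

e^(−rT) = e^(−0.038·0.1667) = 0.9937
Put-call parity: C − P = S − K·e^(−rT) = 200 − 300·0.9937 = 200 − 298.1100 = -98.1100
C = P + (C − P) = 98.66 + (-98.1100) = 0.5500

$0.55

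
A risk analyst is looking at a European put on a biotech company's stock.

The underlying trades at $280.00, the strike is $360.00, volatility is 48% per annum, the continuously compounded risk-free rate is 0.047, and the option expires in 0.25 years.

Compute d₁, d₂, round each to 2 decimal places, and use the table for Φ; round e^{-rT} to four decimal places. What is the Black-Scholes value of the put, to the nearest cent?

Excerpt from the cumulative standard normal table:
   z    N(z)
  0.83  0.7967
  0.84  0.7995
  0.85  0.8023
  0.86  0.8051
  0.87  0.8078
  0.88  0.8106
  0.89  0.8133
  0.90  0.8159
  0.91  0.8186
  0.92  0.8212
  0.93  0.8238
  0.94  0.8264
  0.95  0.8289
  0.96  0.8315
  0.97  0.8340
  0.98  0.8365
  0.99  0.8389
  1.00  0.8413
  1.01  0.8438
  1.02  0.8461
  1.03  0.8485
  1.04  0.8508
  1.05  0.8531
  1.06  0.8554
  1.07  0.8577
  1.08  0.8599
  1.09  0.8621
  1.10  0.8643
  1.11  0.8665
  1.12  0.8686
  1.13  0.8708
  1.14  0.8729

$82.07

T = 0.25;  σ√T = 0.2400
d₁ = [ln(280/360) + (0.047 + ½·0.48²)·0.25] / (σ√T) = (-0.2513 + 0.0406) / 0.2400 = -0.8782 ≈ -0.88
d₂ = -0.8782 − 0.2400 = -1.1182 ≈ -1.12
e^(−rT) = e^(−0.047·0.25) = 0.9883
P = 360·0.9883·N(1.12) − 280·N(0.88) = 360·0.9883·0.8686 − 280·0.8106 = 309.0375 − 226.9680 = 82.0695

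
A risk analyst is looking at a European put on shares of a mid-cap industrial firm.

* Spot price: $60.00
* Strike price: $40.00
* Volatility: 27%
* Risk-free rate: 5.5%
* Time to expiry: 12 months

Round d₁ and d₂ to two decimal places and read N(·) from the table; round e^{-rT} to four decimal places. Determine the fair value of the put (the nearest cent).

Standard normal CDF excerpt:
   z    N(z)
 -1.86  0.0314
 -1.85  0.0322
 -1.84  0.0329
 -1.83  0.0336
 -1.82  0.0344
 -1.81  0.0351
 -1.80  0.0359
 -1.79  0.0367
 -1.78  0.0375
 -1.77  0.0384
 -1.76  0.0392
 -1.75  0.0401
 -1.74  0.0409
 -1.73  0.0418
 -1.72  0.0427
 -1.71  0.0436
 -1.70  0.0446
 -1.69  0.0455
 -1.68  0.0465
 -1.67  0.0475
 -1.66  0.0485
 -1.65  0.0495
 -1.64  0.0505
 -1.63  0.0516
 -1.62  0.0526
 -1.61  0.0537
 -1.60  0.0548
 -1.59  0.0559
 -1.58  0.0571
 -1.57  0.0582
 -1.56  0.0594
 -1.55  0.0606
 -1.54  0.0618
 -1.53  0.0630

T = 1;  σ√T = 0.2700
d₁ = [ln(60/40) + (0.055 + 0.27²/2)·1] / 0.2700 = [0.4055 + 0.0915] / 0.2700 = 1.8404 ⇒ 1.84
d₂ = d₁ − σ√T = 1.8404 − 0.2700 = 1.5704 ⇒ 1.57
e^(−rT) = e^(−0.055·1) = 0.9465
P = 40·0.9465·N(-1.57) − 60·N(-1.84) = 40·0.9465·0.0582 − 60·0.0329 = 2.2035 − 1.9740 = 0.2295

$0.23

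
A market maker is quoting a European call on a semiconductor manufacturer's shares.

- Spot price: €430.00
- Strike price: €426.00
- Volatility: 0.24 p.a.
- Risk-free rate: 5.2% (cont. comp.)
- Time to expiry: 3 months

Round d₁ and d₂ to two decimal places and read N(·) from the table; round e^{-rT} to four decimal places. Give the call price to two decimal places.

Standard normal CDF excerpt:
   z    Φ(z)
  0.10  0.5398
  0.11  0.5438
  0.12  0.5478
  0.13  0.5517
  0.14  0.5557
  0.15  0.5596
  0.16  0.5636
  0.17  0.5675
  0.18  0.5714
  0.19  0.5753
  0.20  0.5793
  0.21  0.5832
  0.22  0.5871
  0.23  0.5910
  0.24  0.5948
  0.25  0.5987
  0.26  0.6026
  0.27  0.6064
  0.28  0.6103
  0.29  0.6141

σ√T = 0.24·√0.25 = 0.1200
ln(S/K) + (r + σ²/2)T = ln(430/426) + (0.052 + 0.24²/2)·0.25 = 0.0093 + 0.0202 = 0.0295
d₁ = 0.0295 / 0.1200 = 0.2462 ≈ 0.25
d₂ = d₁ − σ√T = 0.2462 − 0.1200 = 0.1262 ≈ 0.13
exp(−rT) = exp(−0.052·0.25) = 0.9871
C = 430·N(0.25) − 426·0.9871·N(0.13) = 430·0.5987 − 426·0.9871·0.5517 = 257.4410 − 231.9924 = 25.4486

€25.45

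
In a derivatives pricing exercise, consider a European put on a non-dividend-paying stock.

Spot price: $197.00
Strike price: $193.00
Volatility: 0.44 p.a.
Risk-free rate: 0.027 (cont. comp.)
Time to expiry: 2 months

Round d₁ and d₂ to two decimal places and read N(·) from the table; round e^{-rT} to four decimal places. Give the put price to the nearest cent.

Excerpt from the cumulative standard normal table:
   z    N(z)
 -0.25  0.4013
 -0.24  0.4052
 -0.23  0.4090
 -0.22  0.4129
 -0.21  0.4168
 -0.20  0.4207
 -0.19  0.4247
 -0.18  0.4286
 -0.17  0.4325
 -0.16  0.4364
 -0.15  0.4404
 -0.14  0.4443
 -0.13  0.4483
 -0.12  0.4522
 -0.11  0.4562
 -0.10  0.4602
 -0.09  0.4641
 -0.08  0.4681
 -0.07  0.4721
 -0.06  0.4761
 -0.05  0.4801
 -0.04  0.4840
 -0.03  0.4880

$11.67

σ√T = 0.44·√0.1667 = 0.1796
d₁ = [ln(197/193) + (0.027 + ½·0.44²)·0.1667] / (σ√T) = (0.0205 + 0.0206) / 0.1796 = 0.2291 ≈ 0.23
d₂ = 0.2291 − 0.1796 = 0.0494 ≈ 0.05
e^(−rT) = e^(−0.027·0.1667) = 0.9955
N(−d₂) = N(-0.05) = 0.4801;  N(−d₁) = N(-0.23) = 0.4090
P = 193·0.9955·0.4801 − 197·0.4090 = 92.2423 − 80.5730 = 11.6693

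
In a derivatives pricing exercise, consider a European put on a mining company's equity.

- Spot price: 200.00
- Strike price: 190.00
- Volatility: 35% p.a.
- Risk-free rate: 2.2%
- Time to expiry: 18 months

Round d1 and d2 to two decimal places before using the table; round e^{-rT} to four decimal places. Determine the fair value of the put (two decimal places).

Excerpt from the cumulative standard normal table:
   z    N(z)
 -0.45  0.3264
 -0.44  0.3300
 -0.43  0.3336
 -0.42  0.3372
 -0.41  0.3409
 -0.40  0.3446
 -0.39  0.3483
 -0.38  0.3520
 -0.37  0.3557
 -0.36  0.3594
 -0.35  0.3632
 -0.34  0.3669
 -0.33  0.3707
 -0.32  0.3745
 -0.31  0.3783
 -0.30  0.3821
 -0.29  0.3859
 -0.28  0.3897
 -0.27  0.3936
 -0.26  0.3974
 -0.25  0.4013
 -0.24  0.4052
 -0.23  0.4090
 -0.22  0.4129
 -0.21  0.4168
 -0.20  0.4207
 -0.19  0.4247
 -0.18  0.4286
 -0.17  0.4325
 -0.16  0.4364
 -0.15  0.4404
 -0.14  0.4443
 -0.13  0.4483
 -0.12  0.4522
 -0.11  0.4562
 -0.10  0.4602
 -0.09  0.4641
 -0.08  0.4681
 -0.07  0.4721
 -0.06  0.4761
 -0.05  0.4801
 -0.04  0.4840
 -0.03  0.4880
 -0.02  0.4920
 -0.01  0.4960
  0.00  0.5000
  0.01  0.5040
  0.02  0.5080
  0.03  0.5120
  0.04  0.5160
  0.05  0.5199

T = 1.5;  σ√T = 0.4287
d₁ = [ln(200/190) + (0.022 + 0.35²/2)·1.5] / 0.4287 = [0.0513 + 0.1249] / 0.4287 = 0.4110 which rounds to 0.41
d₂ = d₁ − σ√T = 0.4110 − 0.4287 = -0.0177 which rounds to -0.02
e^(−rT) = e^(−0.022·1.5) = 0.9675
N(−d₂) = N(0.02) = 0.5080;  N(−d₁) = N(-0.41) = 0.3409
P = 190·0.9675·0.5080 − 200·0.3409 = 93.3831 − 68.1800 = 25.2031

25.20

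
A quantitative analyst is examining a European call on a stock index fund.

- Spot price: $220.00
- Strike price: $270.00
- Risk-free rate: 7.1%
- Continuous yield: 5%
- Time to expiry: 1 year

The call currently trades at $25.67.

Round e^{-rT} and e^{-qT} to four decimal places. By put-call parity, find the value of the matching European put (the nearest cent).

e^(−qT) = e^(−0.05·1) = 0.9512;  e^(−rT) = e^(−0.071·1) = 0.9315
Put-call parity: C − P = S·e^(−qT) − K·e^(−rT) = 220·0.9512 − 270·0.9315 = 209.2640 − 251.5050 = -42.2410
P = C − (C − P) = 25.67 − (-42.2410) = 67.9110

$67.91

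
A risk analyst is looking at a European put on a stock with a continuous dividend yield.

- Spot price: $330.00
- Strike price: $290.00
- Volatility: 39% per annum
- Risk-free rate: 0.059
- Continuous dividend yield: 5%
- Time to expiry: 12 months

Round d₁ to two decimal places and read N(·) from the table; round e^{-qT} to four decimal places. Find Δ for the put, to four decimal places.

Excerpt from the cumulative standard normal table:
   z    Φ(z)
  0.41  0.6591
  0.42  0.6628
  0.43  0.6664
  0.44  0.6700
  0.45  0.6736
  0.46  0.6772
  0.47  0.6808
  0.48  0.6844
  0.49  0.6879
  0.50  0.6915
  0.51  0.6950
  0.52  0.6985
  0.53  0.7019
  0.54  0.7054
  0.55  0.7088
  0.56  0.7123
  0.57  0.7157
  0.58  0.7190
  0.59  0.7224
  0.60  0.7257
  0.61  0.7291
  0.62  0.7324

-0.2770

T = 1;  σ√T = 0.3900
d₁ = [ln(330/290) + (0.059 − 0.05 + ½·0.39²)·1] / (σ√T) = (0.1292 + 0.0851) / 0.3900 = 0.5494 ⇒ 0.55
N(d₁) = N(0.55) = 0.7088
Δ_put = e^(−qT)·(N(d₁) − 1) = 0.9512·(0.7088 − 1) = -0.2770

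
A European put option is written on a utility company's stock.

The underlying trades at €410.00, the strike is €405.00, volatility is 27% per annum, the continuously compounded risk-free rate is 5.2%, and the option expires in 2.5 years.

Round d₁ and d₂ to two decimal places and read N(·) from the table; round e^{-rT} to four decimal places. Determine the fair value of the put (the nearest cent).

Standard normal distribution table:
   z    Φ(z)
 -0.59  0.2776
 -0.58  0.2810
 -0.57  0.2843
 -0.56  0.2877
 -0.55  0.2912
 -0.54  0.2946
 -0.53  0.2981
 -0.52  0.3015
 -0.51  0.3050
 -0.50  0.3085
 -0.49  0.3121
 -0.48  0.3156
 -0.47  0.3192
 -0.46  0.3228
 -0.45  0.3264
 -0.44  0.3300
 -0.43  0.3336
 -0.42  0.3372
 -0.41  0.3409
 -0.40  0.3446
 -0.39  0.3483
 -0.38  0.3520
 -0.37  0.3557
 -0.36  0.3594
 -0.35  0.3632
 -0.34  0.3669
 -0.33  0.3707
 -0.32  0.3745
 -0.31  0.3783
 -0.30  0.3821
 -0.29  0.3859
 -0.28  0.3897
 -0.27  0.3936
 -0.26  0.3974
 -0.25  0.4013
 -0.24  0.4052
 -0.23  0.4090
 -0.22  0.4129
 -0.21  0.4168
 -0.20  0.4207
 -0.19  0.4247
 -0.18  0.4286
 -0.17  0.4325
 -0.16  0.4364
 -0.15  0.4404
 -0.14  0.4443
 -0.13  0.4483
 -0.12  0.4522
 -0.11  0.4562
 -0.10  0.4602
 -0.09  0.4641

€41.42

σ√T = 0.27·√2.5 = 0.4269
ln(S/K) + (r + σ²/2)T = ln(410/405) + (0.052 + 0.27²/2)·2.5 = 0.0123 + 0.2211 = 0.2334
d₁ = 0.2334 / 0.4269 = 0.5467 ≈ 0.55
d₂ = d₁ − σ√T = 0.5467 − 0.4269 = 0.1198 ≈ 0.12
e^(−rT) = e^(−0.052·2.5) = 0.8781
N(−d₂) = N(-0.12) = 0.4522;  N(−d₁) = N(-0.55) = 0.2912
P = 405·0.8781·0.4522 − 410·0.2912 = 160.8161 − 119.3920 = 41.4241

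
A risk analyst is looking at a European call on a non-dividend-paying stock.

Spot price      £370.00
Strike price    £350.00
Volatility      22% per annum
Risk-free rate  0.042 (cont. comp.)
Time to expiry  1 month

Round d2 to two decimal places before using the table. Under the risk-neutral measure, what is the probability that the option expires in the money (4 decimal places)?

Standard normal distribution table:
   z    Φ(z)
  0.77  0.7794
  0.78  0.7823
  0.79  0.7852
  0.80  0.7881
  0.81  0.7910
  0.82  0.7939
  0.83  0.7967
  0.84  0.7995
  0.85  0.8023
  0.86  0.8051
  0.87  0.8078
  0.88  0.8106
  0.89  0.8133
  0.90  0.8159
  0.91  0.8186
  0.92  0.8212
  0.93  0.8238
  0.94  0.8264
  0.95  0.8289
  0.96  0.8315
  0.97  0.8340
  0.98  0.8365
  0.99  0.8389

σ√T = 0.22 × 0.2887 = 0.0635
ln(S/K) + (r + σ²/2)T = ln(370/350) + (0.042 + 0.22²/2)·0.08333 = 0.0556 + 0.0055 = 0.0611
d₁ = 0.0611 / 0.0635 = 0.9619 → 0.96
d₂ = d₁ − σ√T = 0.9619 − 0.0635 = 0.8984 → 0.90
Risk-neutral Pr[S_T > K] = N(d₂) = N(0.90) = 0.8159

0.8159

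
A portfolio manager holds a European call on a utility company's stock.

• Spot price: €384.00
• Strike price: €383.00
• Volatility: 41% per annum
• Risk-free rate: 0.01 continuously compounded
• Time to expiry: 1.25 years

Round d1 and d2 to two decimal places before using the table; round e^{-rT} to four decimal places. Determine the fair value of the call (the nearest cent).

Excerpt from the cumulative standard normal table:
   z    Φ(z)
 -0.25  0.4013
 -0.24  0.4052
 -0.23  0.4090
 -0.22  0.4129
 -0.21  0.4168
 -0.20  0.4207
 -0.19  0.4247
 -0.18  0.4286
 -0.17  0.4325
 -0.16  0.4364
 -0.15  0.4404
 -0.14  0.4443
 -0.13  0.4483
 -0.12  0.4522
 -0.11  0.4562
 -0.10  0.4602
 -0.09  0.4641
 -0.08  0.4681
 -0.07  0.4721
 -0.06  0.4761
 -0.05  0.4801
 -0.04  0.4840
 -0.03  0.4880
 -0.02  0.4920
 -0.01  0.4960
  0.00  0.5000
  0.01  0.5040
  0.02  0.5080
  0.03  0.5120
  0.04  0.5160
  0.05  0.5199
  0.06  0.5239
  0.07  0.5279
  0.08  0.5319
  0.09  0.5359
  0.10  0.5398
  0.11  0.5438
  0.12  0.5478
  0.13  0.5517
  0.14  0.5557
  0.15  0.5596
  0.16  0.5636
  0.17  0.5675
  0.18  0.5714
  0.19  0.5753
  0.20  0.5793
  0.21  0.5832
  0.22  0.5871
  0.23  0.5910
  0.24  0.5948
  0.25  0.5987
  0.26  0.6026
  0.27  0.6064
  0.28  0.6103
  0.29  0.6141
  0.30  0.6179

T = 1.25;  σ√T = 0.4584
ln(S/K) + (r + σ²/2)T = ln(384/383) + (0.01 + 0.41²/2)·1.25 = 0.0026 + 0.1176 = 0.1202
d₁ = 0.1202 / 0.4584 = 0.2622 ≈ 0.26
d₂ = d₁ − σ√T = 0.2622 − 0.4584 = -0.1962 ≈ -0.20
e^(−rT) = e^(−0.01·1.25) = 0.9876
N(d₁) = N(0.26) = 0.6026;  N(d₂) = N(-0.20) = 0.4207
C = 384·0.6026 − 383·0.9876·0.4207 = 231.3984 − 159.1301 = 72.2683

€72.27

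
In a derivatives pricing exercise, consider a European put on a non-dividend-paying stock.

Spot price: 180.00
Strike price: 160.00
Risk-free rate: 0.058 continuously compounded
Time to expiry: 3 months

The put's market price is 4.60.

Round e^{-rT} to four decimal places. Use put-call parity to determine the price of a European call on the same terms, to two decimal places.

26.90

exp(−rT) = exp(−0.058·0.25) = 0.9856
Put-call parity: C − P = S − K·e^(−rT) = 180 − 160·0.9856 = 180 − 157.6960 = 22.3040
C = P + (C − P) = 4.60 + (22.3040) = 26.9040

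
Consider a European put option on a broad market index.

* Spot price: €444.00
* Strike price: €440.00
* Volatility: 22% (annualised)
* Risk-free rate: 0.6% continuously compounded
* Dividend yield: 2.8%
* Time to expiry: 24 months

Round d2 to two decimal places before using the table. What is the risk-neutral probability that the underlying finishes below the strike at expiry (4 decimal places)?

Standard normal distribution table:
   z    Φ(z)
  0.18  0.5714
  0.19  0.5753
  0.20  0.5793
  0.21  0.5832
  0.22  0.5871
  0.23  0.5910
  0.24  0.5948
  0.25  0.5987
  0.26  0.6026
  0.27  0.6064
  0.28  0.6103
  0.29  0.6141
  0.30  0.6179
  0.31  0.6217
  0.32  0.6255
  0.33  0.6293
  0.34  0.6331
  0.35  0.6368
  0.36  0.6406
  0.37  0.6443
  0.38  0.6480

0.6064

σ√T = 0.22 × 1.4142 = 0.3111
d₁ = [ln(444/440) + (0.006 − 0.028 + 0.22²/2)·2] / 0.3111 = [0.0090 + 0.0044] / 0.3111 = 0.0432 which rounds to 0.04
d₂ = d₁ − σ√T = 0.0432 − 0.3111 = -0.2679 which rounds to -0.27
Pr(exercise) under Q = N(−d₂) = N(0.27) = 0.6064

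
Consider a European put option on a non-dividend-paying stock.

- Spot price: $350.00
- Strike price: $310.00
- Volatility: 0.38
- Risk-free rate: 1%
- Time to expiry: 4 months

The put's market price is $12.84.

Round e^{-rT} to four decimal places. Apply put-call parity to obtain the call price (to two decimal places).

exp(−rT) = exp(−0.01·0.3333) = 0.9967
Put-call parity: C − P = S − K·e^(−rT) = 350 − 310·0.9967 = 350 − 308.9770 = 41.0230
C = P + (C − P) = 12.84 + (41.0230) = 53.8630

$53.86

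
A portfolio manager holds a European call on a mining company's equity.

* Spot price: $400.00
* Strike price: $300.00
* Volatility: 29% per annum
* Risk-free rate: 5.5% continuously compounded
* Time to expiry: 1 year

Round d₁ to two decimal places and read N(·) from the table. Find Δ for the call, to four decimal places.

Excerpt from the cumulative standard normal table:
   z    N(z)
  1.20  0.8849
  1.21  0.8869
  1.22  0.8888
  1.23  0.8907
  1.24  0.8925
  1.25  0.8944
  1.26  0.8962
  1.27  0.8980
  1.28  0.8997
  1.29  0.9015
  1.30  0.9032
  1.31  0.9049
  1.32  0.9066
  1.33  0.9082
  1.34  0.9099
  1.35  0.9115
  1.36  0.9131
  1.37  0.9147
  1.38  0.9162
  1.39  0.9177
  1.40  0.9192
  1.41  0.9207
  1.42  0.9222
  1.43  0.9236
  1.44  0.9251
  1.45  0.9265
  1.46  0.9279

0.9082

σ√T = 0.29·√1 = 0.2900
d₁ = [ln(400/300) + (0.055 + ½·0.29²)·1] / (σ√T) = (0.2877 + 0.0970) / 0.2900 = 1.3267 ≈ 1.33
N(d₁) = N(1.33) = 0.9082
Δ_call = N(d₁) = 0.9082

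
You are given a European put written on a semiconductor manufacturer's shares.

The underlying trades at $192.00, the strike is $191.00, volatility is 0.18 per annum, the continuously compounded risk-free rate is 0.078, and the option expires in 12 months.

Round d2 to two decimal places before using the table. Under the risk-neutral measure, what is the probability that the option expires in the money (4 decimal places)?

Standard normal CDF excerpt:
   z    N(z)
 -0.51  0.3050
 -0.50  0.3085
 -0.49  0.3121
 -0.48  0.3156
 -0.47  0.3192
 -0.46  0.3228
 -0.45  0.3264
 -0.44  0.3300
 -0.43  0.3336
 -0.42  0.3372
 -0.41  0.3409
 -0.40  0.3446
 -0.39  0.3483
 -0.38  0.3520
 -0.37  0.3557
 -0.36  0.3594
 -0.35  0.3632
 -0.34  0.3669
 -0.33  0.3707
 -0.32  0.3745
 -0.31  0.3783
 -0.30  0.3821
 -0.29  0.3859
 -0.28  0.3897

0.3557

σ√T = 0.18·√1 = 0.1800
ln(S/K) + (r + σ²/2)T = ln(192/191) + (0.078 + 0.18²/2)·1 = 0.0052 + 0.0942 = 0.0994
d₁ = 0.0994 / 0.1800 = 0.5523 → 0.55
d₂ = d₁ − σ√T = 0.5523 − 0.1800 = 0.3723 → 0.37
Risk-neutral Pr[S_T < K] = N(−d₂) = N(-0.37) = 0.3557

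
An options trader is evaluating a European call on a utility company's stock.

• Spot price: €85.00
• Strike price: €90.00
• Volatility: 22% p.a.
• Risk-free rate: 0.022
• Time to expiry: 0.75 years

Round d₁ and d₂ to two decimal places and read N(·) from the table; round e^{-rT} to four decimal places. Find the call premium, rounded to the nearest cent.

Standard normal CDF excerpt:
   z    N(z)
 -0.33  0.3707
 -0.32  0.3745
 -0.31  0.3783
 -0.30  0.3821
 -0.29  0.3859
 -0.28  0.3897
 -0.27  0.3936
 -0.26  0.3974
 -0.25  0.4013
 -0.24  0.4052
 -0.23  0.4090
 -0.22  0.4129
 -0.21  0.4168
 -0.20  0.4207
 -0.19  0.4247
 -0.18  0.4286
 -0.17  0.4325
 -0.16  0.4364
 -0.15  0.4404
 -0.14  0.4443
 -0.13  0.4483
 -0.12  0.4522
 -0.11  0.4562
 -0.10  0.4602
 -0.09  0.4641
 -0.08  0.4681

σ√T = 0.22 × 0.8660 = 0.1905
d₁ = [ln(85/90) + (0.022 + 0.22²/2)·0.75] / 0.1905 = [-0.0572 + 0.0347] / 0.1905 = -0.1181 ≈ -0.12
d₂ = d₁ − σ√T = -0.1181 − 0.1905 = -0.3087 ≈ -0.31
exp(−rT) = exp(−0.022·0.75) = 0.9836
N(d₁) = N(-0.12) = 0.4522;  N(d₂) = N(-0.31) = 0.3783
C = 85·0.4522 − 90·0.9836·0.3783 = 38.4370 − 33.4886 = 4.9484

€4.95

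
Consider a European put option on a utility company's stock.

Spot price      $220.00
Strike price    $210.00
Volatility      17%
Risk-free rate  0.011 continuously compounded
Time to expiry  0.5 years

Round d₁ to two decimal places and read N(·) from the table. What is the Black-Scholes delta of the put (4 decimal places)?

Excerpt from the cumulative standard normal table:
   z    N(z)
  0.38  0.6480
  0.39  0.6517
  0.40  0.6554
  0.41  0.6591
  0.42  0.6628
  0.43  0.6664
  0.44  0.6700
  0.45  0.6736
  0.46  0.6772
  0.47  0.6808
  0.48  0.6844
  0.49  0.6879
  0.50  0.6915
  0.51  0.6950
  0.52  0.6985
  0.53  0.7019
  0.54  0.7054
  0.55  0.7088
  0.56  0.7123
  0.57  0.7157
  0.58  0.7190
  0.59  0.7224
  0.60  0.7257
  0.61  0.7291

σ√T = 0.17 × 0.7071 = 0.1202
ln(S/K) + (r + σ²/2)T = ln(220/210) + (0.011 + 0.17²/2)·0.5 = 0.0465 + 0.0127 = 0.0592
d₁ = 0.0592 / 0.1202 = 0.4929 ⇒ 0.49
N(d₁) = N(0.49) = 0.6879
Δ_put = N(d₁) − 1 = 0.6879 − 1 = -0.3121

-0.3121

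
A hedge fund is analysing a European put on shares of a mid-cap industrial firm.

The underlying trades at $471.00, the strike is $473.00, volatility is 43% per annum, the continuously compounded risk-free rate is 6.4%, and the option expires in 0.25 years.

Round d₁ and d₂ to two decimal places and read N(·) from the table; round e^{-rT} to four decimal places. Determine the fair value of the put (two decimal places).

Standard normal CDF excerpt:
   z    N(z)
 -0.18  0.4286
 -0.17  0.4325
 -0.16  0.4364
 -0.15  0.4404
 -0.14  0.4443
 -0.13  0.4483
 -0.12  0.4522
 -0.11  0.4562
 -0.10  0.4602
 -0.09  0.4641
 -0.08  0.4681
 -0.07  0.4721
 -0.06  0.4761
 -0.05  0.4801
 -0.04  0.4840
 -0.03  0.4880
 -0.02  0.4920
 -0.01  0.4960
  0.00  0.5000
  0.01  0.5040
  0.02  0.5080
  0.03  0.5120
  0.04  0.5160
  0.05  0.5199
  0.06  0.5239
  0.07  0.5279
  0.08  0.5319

$36.46

σ√T = 0.43 × 0.5000 = 0.2150
d₁ = [ln(471/473) + (0.064 + ½·0.43²)·0.25] / (σ√T) = (-0.0042 + 0.0391) / 0.2150 = 0.1622 ⇒ 0.16
d₂ = 0.1622 − 0.2150 = -0.0528 ⇒ -0.05
exp(−rT) = exp(−0.064·0.25) = 0.9841
N(−d₂) = N(0.05) = 0.5199;  N(−d₁) = N(-0.16) = 0.4364
P = 473·0.9841·0.5199 − 471·0.4364 = 242.0027 − 205.5444 = 36.4583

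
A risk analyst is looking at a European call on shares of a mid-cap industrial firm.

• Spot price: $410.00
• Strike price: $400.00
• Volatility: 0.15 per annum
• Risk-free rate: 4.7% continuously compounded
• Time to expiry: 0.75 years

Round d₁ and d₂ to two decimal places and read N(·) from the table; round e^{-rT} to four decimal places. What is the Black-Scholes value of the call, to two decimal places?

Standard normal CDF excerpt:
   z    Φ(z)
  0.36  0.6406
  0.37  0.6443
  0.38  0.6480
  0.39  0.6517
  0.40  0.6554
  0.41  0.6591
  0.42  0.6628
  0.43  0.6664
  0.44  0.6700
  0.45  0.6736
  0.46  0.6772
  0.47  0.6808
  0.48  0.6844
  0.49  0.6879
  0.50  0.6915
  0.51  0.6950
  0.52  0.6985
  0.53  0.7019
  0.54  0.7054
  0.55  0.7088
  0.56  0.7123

$34.69

σ√T = 0.15·√0.75 = 0.1299
d₁ = [ln(410/400) + (0.047 + 0.15²/2)·0.75] / 0.1299 = [0.0247 + 0.0437] / 0.1299 = 0.5264 ≈ 0.53
d₂ = d₁ − σ√T = 0.5264 − 0.1299 = 0.3965 ≈ 0.40
exp(−rT) = exp(−0.047·0.75) = 0.9654
N(d₁) = N(0.53) = 0.7019;  N(d₂) = N(0.40) = 0.6554
C = 410·0.7019 − 400·0.9654·0.6554 = 287.7790 − 253.0893 = 34.6897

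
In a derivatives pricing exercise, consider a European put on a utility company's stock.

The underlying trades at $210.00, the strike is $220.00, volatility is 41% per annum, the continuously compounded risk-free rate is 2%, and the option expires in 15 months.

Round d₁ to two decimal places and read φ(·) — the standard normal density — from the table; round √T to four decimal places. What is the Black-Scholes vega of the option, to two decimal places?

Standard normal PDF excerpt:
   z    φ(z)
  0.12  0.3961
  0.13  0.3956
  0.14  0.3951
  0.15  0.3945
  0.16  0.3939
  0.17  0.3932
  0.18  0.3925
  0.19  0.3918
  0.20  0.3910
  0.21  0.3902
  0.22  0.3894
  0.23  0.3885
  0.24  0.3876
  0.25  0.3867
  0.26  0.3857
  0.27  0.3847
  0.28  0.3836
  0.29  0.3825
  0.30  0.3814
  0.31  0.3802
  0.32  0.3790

T = 1.25;  σ√T = 0.4584
d₁ = [ln(210/220) + (0.02 + ½·0.41²)·1.25] / (σ√T) = (-0.0465 + 0.1301) / 0.4584 = 0.1823 ⇒ 0.18
√T = √1.25 = 1.1180
φ(d₁) = φ(0.18) = 0.3925
vega = S·φ(d₁)·√T = 210·0.3925·1.1180 = 92.1512

92.15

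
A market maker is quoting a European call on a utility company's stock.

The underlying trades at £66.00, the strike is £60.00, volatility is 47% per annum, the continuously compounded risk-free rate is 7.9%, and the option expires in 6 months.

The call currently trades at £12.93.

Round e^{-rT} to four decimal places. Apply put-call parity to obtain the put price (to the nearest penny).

£4.61

e^(−rT) = e^(−0.079·0.5) = 0.9613
Put-call parity: C − P = S − K·e^(−rT) = 66 − 60·0.9613 = 66 − 57.6780 = 8.3220
P = C − (C − P) = 12.93 − (8.3220) = 4.6080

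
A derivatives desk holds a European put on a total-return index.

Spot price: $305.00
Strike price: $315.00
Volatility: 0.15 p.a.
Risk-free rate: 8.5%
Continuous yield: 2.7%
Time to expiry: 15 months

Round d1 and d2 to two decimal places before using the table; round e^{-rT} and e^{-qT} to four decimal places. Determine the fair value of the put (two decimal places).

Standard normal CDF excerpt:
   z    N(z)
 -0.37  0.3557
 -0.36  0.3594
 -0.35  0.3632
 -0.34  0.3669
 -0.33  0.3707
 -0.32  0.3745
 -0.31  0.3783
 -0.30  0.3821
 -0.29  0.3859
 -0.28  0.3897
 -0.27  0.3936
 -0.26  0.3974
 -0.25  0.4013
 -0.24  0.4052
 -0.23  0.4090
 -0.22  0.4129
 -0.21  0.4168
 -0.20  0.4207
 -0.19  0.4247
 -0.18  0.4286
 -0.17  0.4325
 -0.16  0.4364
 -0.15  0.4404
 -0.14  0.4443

σ√T = 0.15 × 1.1180 = 0.1677
d₁ = [ln(305/315) + (0.085 − 0.027 + ½·0.15²)·1.25] / (σ√T) = (-0.0323 + 0.0866) / 0.1677 = 0.3238 which rounds to 0.32
d₂ = 0.3238 − 0.1677 = 0.1561 which rounds to 0.16
e^(−qT) = e^(−0.027·1.25) = 0.9668;  e^(−rT) = e^(−0.085·1.25) = 0.8992
N(−d₂) = N(-0.16) = 0.4364;  N(−d₁) = N(-0.32) = 0.3745
P = 315·0.8992·0.4364 − 305·0.9668·0.3745 = 123.6094 − 110.4303 = 13.1791

$13.18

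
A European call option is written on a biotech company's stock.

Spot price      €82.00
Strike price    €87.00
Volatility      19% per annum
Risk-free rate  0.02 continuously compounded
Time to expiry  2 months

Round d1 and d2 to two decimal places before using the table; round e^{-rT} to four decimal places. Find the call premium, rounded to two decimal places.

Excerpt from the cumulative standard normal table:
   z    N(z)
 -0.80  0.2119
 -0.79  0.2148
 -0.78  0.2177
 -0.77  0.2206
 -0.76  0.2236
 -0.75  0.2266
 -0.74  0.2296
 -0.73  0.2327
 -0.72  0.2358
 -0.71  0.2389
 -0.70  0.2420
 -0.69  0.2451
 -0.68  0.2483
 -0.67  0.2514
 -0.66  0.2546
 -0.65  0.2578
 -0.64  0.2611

€0.97

T = 0.1667;  σ√T = 0.0776
ln(S/K) + (r + σ²/2)T = ln(82/87) + (0.02 + 0.19²/2)·0.1667 = -0.0592 + 0.0063 = -0.0528
d₁ = -0.0528 / 0.0776 = -0.6813 ≈ -0.68
d₂ = d₁ − σ√T = -0.6813 − 0.0776 = -0.7589 ≈ -0.76
e^(−rT) = e^(−0.02·0.1667) = 0.9967
C = 82·N(-0.68) − 87·0.9967·N(-0.76) = 82·0.2483 − 87·0.9967·0.2236 = 20.3606 − 19.3890 = 0.9716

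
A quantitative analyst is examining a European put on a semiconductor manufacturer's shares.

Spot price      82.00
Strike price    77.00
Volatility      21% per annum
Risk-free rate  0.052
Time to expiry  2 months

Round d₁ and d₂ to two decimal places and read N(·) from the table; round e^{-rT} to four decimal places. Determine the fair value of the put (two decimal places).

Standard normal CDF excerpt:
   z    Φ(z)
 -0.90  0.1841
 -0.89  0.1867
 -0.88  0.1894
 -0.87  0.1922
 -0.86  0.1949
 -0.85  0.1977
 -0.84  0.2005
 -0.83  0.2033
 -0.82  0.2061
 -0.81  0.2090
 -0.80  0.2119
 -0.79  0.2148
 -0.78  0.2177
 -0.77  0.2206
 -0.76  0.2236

T = 0.1667;  σ√T = 0.0857
ln(S/K) + (r + σ²/2)T = ln(82/77) + (0.052 + 0.21²/2)·0.1667 = 0.0629 + 0.0123 = 0.0753
d₁ = 0.0753 / 0.0857 = 0.8778 → 0.88
d₂ = d₁ − σ√T = 0.8778 − 0.0857 = 0.7921 → 0.79
e^(−rT) = e^(−0.052·0.1667) = 0.9914
N(−d₂) = N(-0.79) = 0.2148;  N(−d₁) = N(-0.88) = 0.1894
P = 77·0.9914·0.2148 − 82·0.1894 = 16.3974 − 15.5308 = 0.8666

0.87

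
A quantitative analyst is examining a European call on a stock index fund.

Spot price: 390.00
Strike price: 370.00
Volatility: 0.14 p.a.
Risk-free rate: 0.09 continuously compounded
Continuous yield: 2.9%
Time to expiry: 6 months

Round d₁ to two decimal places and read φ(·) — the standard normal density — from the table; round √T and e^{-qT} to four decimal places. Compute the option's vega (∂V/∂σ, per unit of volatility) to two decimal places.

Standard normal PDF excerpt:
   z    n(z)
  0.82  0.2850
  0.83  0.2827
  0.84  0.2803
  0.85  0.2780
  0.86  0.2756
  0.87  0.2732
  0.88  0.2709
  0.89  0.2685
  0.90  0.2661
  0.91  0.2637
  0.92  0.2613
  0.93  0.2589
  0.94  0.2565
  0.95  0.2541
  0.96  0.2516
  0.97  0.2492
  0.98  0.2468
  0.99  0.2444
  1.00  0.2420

72.98

σ√T = 0.14 × 0.7071 = 0.0990
ln(S/K) + (r − q + σ²/2)T = ln(390/370) + (0.09 − 0.029 + 0.14²/2)·0.5 = 0.0526 + 0.0354 = 0.0880
d₁ = 0.0880 / 0.0990 = 0.8894 which rounds to 0.89
√T = √0.5 = 0.7071
φ(d₁) = φ(0.89) = 0.2685
e^(−qT) = e^(−0.029·0.5) = 0.9856
vega = S·e^(−qT)·φ(d₁)·√T = 390·0.9856·0.2685·0.7071 = 72.9777
(Call and put vega coincide under Black-Scholes.)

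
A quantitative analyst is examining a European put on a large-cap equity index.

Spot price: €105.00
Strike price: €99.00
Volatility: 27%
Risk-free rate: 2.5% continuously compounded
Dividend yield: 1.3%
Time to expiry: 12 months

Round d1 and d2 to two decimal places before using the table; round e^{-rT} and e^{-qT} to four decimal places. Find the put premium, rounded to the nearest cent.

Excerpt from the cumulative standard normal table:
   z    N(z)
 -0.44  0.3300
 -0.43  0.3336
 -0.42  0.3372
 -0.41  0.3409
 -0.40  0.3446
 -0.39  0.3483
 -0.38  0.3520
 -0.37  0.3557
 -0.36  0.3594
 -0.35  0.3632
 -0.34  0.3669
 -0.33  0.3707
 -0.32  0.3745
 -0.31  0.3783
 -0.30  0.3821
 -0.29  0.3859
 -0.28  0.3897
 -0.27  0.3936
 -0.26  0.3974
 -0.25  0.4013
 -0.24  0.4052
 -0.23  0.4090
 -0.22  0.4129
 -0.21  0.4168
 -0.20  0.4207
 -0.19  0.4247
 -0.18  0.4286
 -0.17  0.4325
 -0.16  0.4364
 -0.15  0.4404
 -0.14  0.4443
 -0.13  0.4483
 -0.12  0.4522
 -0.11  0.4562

σ√T = 0.27·√1 = 0.2700
d₁ = [ln(105/99) + (0.025 − 0.013 + 0.27²/2)·1] / 0.2700 = [0.0588 + 0.0485] / 0.2700 = 0.3974 ⇒ 0.40
d₂ = d₁ − σ√T = 0.3974 − 0.2700 = 0.1274 ⇒ 0.13
exp(−qT) = exp(−0.013·1) = 0.9871;  exp(−rT) = exp(−0.025·1) = 0.9753
N(−d₂) = N(-0.13) = 0.4483;  N(−d₁) = N(-0.40) = 0.3446
P = 99·0.9753·0.4483 − 105·0.9871·0.3446 = 43.2855 − 35.7162 = 7.5692

€7.57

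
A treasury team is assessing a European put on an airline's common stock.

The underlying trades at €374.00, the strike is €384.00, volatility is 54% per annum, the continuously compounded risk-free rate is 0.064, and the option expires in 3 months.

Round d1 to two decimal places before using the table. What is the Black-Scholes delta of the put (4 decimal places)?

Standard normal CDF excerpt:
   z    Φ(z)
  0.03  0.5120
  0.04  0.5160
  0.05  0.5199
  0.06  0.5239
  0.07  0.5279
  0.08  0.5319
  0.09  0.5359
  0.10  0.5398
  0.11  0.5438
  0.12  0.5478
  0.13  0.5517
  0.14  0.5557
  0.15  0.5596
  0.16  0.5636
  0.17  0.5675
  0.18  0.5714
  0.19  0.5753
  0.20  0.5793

σ√T = 0.54 × 0.5000 = 0.2700
ln(S/K) + (r + σ²/2)T = ln(374/384) + (0.064 + 0.54²/2)·0.25 = -0.0264 + 0.0525 = 0.0261
d₁ = 0.0261 / 0.2700 = 0.0965 which rounds to 0.10
N(d₁) = N(0.10) = 0.5398
Δ_put = N(d₁) − 1 = 0.5398 − 1 = -0.4602

-0.4602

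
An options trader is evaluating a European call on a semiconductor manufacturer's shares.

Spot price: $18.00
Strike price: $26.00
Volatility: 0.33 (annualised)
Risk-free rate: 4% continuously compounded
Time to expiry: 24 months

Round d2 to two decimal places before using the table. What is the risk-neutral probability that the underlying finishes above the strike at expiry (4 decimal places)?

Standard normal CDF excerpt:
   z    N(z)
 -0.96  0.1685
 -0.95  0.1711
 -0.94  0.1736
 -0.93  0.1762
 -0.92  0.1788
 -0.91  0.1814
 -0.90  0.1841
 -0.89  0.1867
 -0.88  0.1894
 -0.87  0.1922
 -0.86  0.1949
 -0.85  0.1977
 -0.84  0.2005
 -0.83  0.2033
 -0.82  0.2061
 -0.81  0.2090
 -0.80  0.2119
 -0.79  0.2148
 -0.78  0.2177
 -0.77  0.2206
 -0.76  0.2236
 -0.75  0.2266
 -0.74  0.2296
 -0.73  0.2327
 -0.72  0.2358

0.1977

σ√T = 0.33 × 1.4142 = 0.4667
d₁ = [ln(18/26) + (0.04 + ½·0.33²)·2] / (σ√T) = (-0.3677 + 0.1889) / 0.4667 = -0.3832 ⇒ -0.38
d₂ = -0.3832 − 0.4667 = -0.8499 ⇒ -0.85
Risk-neutral Pr[S_T > K] = N(d₂) = N(-0.85) = 0.1977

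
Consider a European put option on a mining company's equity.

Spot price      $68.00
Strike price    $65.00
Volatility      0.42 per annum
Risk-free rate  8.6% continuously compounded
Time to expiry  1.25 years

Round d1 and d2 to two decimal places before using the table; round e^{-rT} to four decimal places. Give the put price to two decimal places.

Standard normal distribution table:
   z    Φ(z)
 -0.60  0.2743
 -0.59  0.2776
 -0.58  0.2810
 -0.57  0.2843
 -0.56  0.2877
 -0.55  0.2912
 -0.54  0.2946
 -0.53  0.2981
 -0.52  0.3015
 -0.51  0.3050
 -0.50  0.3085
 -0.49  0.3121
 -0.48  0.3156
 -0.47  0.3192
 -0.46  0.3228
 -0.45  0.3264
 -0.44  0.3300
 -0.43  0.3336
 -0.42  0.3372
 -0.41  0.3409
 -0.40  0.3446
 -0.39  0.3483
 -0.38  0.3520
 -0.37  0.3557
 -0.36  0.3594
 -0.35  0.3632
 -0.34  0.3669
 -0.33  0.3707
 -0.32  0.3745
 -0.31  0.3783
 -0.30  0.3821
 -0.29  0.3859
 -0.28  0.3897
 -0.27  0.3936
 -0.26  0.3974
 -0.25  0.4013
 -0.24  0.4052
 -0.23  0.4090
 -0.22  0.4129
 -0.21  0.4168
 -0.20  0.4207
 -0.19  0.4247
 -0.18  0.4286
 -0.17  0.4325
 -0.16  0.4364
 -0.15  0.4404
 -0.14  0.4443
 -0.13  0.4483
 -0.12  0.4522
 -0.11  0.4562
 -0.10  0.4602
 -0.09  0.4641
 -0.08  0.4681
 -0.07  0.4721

$7.53

σ√T = 0.42 × 1.1180 = 0.4696
d₁ = [ln(68/65) + (0.086 + ½·0.42²)·1.25] / (σ√T) = (0.0451 + 0.2177) / 0.4696 = 0.5598 which rounds to 0.56
d₂ = 0.5598 − 0.4696 = 0.0902 which rounds to 0.09
exp(−rT) = exp(−0.086·1.25) = 0.8981
N(−d₂) = N(-0.09) = 0.4641;  N(−d₁) = N(-0.56) = 0.2877
P = 65·0.8981·0.4641 − 68·0.2877 = 27.0925 − 19.5636 = 7.5289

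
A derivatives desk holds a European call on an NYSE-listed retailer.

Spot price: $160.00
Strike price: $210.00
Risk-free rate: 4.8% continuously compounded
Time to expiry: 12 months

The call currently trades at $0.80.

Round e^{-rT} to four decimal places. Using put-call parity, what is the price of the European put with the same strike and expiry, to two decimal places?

exp(−rT) = exp(−0.048·1) = 0.9531
Put-call parity: C − P = S − K·e^(−rT) = 160 − 210·0.9531 = 160 − 200.1510 = -40.1510
P = C − (C − P) = 0.80 − (-40.1510) = 40.9510

$40.95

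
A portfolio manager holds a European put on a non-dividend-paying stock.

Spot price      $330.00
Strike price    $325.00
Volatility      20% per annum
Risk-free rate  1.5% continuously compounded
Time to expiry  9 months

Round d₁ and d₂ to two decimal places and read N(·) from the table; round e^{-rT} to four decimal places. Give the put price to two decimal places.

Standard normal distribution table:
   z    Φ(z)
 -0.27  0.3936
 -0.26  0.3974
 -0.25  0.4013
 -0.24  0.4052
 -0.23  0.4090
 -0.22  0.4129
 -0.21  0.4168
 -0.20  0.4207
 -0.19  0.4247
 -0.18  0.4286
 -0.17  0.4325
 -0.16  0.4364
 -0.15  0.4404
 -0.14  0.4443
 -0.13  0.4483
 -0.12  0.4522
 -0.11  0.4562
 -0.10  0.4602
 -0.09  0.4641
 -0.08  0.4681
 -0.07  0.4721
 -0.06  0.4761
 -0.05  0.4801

$18.00

σ√T = 0.2·√0.75 = 0.1732
d₁ = [ln(330/325) + (0.015 + ½·0.2²)·0.75] / (σ√T) = (0.0153 + 0.0263) / 0.1732 = 0.2397 ≈ 0.24
d₂ = 0.2397 − 0.1732 = 0.0665 ≈ 0.07
e^(−rT) = e^(−0.015·0.75) = 0.9888
P = 325·0.9888·N(-0.07) − 330·N(-0.24) = 325·0.9888·0.4721 − 330·0.4052 = 151.7141 − 133.7160 = 17.9981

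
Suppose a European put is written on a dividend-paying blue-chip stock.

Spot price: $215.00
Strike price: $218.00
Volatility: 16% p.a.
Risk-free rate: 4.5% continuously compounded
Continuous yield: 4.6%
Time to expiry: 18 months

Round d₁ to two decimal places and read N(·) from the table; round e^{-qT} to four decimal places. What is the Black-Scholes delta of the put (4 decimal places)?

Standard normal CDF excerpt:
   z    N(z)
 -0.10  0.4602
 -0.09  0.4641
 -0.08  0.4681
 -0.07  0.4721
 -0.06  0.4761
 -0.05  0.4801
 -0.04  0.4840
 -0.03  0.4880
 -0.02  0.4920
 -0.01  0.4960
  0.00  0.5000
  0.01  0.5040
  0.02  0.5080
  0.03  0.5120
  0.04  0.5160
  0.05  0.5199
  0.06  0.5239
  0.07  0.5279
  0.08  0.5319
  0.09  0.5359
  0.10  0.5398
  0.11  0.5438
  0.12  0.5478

-0.4592

σ√T = 0.16 × 1.2247 = 0.1960
d₁ = [ln(215/218) + (0.045 − 0.046 + ½·0.16²)·1.5] / (σ√T) = (-0.0139 + 0.0177) / 0.1960 = 0.0196 which rounds to 0.02
N(d₁) = N(0.02) = 0.5080
Δ_put = e^(−qT)·(N(d₁) − 1) = 0.9333·(0.5080 − 1) = -0.4592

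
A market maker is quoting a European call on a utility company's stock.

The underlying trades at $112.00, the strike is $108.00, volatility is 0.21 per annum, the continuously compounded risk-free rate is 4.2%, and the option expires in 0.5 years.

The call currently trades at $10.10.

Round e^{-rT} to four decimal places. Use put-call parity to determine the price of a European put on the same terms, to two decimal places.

$3.85

exp(−rT) = exp(−0.042·0.5) = 0.9792
Put-call parity: C − P = S − K·e^(−rT) = 112 − 108·0.9792 = 112 − 105.7536 = 6.2464
P = C − (C − P) = 10.10 − (6.2464) = 3.8536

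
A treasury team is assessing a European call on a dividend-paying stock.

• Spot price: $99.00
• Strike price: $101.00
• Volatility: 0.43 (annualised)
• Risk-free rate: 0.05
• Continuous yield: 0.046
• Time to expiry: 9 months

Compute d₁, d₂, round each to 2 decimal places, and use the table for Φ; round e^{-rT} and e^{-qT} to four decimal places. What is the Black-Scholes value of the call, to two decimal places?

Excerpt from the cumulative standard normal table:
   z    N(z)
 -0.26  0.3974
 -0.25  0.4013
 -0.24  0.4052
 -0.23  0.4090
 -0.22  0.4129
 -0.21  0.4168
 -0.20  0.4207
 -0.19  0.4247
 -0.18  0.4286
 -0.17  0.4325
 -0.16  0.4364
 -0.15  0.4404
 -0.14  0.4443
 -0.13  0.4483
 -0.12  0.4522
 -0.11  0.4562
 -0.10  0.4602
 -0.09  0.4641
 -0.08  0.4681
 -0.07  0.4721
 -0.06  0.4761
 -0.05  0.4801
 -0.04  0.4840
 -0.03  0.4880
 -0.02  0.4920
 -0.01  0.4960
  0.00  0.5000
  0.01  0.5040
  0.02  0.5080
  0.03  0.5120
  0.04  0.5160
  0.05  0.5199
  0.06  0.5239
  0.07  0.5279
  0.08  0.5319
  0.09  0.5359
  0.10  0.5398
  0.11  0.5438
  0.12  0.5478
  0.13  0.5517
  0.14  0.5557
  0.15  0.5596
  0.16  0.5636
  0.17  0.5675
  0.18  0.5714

$13.36

σ√T = 0.43·√0.75 = 0.3724
d₁ = [ln(99/101) + (0.05 − 0.046 + ½·0.43²)·0.75] / (σ√T) = (-0.0200 + 0.0723) / 0.3724 = 0.1405 ≈ 0.14
d₂ = 0.1405 − 0.3724 = -0.2318 ≈ -0.23
e^(−qT) = e^(−0.046·0.75) = 0.9661;  e^(−rT) = e^(−0.05·0.75) = 0.9632
N(d₁) = N(0.14) = 0.5557;  N(d₂) = N(-0.23) = 0.4090
C = 99·0.9661·0.5557 − 101·0.9632·0.4090 = 53.1493 − 39.7888 = 13.3605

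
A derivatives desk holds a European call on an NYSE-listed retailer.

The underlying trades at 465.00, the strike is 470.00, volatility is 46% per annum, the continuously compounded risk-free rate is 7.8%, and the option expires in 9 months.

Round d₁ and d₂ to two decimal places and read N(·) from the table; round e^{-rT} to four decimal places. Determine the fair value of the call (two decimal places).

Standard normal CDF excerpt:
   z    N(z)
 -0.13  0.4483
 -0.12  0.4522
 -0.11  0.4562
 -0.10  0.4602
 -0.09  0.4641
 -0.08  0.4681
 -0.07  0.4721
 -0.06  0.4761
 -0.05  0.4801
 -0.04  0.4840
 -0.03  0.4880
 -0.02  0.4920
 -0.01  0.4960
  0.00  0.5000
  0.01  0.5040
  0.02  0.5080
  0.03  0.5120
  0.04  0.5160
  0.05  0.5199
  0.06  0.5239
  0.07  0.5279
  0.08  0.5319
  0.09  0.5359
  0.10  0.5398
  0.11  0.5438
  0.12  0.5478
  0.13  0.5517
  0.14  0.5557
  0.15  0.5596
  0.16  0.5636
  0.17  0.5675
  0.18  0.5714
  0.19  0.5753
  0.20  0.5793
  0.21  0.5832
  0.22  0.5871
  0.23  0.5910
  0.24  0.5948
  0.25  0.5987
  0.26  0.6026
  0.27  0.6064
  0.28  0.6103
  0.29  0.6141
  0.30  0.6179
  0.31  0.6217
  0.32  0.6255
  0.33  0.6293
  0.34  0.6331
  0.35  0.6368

83.35

σ√T = 0.46 × 0.8660 = 0.3984
ln(S/K) + (r + σ²/2)T = ln(465/470) + (0.078 + 0.46²/2)·0.75 = -0.0107 + 0.1379 = 0.1272
d₁ = 0.1272 / 0.3984 = 0.3192 ⇒ 0.32
d₂ = d₁ − σ√T = 0.3192 − 0.3984 = -0.0792 ⇒ -0.08
exp(−rT) = exp(−0.078·0.75) = 0.9432
N(d₁) = N(0.32) = 0.6255;  N(d₂) = N(-0.08) = 0.4681
C = 465·0.6255 − 470·0.9432·0.4681 = 290.8575 − 207.5106 = 83.3469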